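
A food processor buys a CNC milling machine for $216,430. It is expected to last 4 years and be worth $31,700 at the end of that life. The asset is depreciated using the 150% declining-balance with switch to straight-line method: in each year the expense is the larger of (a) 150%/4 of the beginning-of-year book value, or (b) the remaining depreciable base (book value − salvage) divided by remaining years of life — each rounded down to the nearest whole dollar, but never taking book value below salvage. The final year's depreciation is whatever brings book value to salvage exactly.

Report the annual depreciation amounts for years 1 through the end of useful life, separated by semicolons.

$81,161; $50,725; $31,704; $21,140

Depreciable base = $216,430 − $31,700 = $184,730.
Year 1: DB = ⌊$216,430 × 150%/4⌋ = $81,161; SL = ⌊$184,730/4⌋ = $46,182 → take DB $81,161. Book value $135,269.
Year 2: DB = ⌊$135,269 × 150%/4⌋ = $50,725; SL = ⌊$103,569/3⌋ = $34,523 → take DB $50,725. Book value $84,544.
Year 3: DB = ⌊$84,544 × 150%/4⌋ = $31,704; SL = ⌊$52,844/2⌋ = $26,422 → take DB $31,704. Book value $52,840.
Year 4 (final): $52,840 − $31,700 = $21,140. Book value $31,700.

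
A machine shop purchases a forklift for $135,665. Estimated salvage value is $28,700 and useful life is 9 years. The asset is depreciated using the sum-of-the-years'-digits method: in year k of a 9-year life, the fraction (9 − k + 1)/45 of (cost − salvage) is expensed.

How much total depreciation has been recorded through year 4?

$71,310

Depreciable base = $135,665 − $28,700 = $106,965.
Sum of the years' digits = 9+8+7+6+5+4+3+2+1 = 45.
Year 1: $106,965 × 9/45 = $21,393. Book value $114,272.
Year 2: $106,965 × 8/45 = $19,016. Book value $95,256.
Year 3: $106,965 × 7/45 = $16,639. Book value $78,617.
Year 4: $106,965 × 6/45 = $14,262. Book value $64,355.
Accumulated through year 4 = $135,665 − $64,355 = $71,310.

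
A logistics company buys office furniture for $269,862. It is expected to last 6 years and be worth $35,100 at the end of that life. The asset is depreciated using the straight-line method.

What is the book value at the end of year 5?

Depreciable base = $269,862 − $35,100 = $234,762.
Annual expense = $234,762 / 6 = $39,127.
End of year 1: book value $230,735.
End of year 2: book value $191,608.
End of year 3: book value $152,481.
End of year 4: book value $113,354.
End of year 5: book value $74,227.

$74,227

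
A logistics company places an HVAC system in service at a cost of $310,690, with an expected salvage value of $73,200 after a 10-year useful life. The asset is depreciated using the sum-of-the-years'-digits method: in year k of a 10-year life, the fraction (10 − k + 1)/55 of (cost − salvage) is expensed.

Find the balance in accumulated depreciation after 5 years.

$172,720

Depreciable base = $310,690 − $73,200 = $237,490.
Sum of the years' digits = 10+9+8+7+6+5+4+3+2+1 = 55.
Year 1: $237,490 × 10/55 = $43,180. Book value $267,510.
Year 2: $237,490 × 9/55 = $38,862. Book value $228,648.
Year 3: $237,490 × 8/55 = $34,544. Book value $194,104.
Year 4: $237,490 × 7/55 = $30,226. Book value $163,878.
Year 5: $237,490 × 6/55 = $25,908. Book value $137,970.
Accumulated through year 5 = $310,690 − $137,970 = $172,720.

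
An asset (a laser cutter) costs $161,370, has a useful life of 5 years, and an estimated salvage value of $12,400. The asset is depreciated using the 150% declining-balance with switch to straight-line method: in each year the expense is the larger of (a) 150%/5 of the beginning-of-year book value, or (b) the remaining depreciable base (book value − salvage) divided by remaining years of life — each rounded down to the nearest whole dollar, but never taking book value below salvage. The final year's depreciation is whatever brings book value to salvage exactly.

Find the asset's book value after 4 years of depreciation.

Depreciable base = $161,370 − $12,400 = $148,970.
Year 1: DB = ⌊$161,370 × 150%/5⌋ = $48,411; SL = ⌊$148,970/5⌋ = $29,794 → take DB $48,411. Book value $112,959.
Year 2: DB = ⌊$112,959 × 150%/5⌋ = $33,887; SL = ⌊$100,559/4⌋ = $25,139 → take DB $33,887. Book value $79,072.
Year 3: DB = ⌊$79,072 × 150%/5⌋ = $23,721; SL = ⌊$66,672/3⌋ = $22,224 → take DB $23,721. Book value $55,351.
Year 4: DB = ⌊$55,351 × 150%/5⌋ = $16,605; SL = ⌊$42,951/2⌋ = $21,475 → take SL $21,475. Book value $33,876.

$33,876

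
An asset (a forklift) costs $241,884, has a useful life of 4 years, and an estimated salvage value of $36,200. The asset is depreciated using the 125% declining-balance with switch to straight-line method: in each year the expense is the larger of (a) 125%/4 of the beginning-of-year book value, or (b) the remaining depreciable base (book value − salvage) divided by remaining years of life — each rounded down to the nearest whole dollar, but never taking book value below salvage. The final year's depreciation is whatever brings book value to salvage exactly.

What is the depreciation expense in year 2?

Depreciable base = $241,884 − $36,200 = $205,684.
Year 1: DB = ⌊$241,884 × 125%/4⌋ = $75,588; SL = ⌊$205,684/4⌋ = $51,421 → take DB $75,588. Book value $166,296.
Year 2: DB = ⌊$166,296 × 125%/4⌋ = $51,967; SL = ⌊$130,096/3⌋ = $43,365 → take DB $51,967. Book value $114,329.

$51,967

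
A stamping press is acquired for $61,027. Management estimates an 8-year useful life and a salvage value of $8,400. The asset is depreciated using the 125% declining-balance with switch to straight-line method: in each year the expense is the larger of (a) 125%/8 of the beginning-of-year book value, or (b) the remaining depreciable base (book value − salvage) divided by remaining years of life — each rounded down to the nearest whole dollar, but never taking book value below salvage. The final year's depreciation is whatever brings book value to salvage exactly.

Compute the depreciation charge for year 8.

$5,633

Depreciable base = $61,027 − $8,400 = $52,627.
Year 1: DB = ⌊$61,027 × 125%/8⌋ = $9,535; SL = ⌊$52,627/8⌋ = $6,578 → take DB $9,535. Book value $51,492.
Year 2: DB = ⌊$51,492 × 125%/8⌋ = $8,045; SL = ⌊$43,092/7⌋ = $6,156 → take DB $8,045. Book value $43,447.
Year 3: DB = ⌊$43,447 × 125%/8⌋ = $6,788; SL = ⌊$35,047/6⌋ = $5,841 → take DB $6,788. Book value $36,659.
Year 4: DB = ⌊$36,659 × 125%/8⌋ = $5,727; SL = ⌊$28,259/5⌋ = $5,651 → take DB $5,727. Book value $30,932.
Year 5: DB = ⌊$30,932 × 125%/8⌋ = $4,833; SL = ⌊$22,532/4⌋ = $5,633 → take SL $5,633. Book value $25,299.
Year 6: DB = ⌊$25,299 × 125%/8⌋ = $3,952; SL = ⌊$16,899/3⌋ = $5,633 → take SL $5,633. Book value $19,666.
Year 7: DB = ⌊$19,666 × 125%/8⌋ = $3,072; SL = ⌊$11,266/2⌋ = $5,633 → take SL $5,633. Book value $14,033.
Year 8 (final): $14,033 − $8,400 = $5,633. Book value $8,400.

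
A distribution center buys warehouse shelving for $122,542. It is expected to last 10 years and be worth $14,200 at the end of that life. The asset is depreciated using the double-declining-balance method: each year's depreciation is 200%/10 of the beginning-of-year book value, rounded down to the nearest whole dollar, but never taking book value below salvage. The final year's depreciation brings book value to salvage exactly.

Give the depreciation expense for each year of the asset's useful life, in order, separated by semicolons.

Depreciable base = $122,542 − $14,200 = $108,342.
Year 1: ⌊$122,542 × 200%/10⌋ = $24,508. Book value $98,034.
Year 2: ⌊$98,034 × 200%/10⌋ = $19,606. Book value $78,428.
Year 3: ⌊$78,428 × 200%/10⌋ = $15,685. Book value $62,743.
Year 4: ⌊$62,743 × 200%/10⌋ = $12,548. Book value $50,195.
Year 5: ⌊$50,195 × 200%/10⌋ = $10,039. Book value $40,156.
Year 6: ⌊$40,156 × 200%/10⌋ = $8,031. Book value $32,125.
Year 7: ⌊$32,125 × 200%/10⌋ = $6,425. Book value $25,700.
Year 8: ⌊$25,700 × 200%/10⌋ = $5,140. Book value $20,560.
Year 9: ⌊$20,560 × 200%/10⌋ = $4,112. Book value $16,448.
Year 10 (final): $16,448 − $14,200 = $2,248. Book value $14,200.

$24,508; $19,606; $15,685; $12,548; $10,039; $8,031; $6,425; $5,140; $4,112; $2,248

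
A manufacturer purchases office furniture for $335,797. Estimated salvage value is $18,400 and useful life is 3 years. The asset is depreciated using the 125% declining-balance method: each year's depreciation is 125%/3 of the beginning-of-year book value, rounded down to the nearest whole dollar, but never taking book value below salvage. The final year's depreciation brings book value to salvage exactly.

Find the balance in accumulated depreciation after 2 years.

$221,532

Depreciable base = $335,797 − $18,400 = $317,397.
Year 1: ⌊$335,797 × 125%/3⌋ = $139,915. Book value $195,882.
Year 2: ⌊$195,882 × 125%/3⌋ = $81,617. Book value $114,265.
Accumulated through year 2 = $335,797 − $114,265 = $221,532.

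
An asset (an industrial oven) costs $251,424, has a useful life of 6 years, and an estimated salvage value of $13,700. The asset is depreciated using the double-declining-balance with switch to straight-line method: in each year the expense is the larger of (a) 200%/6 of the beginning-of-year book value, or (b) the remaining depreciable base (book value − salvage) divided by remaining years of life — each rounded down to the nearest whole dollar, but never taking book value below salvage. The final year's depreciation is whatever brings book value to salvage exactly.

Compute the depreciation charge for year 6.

$17,982

Depreciable base = $251,424 − $13,700 = $237,724.
Year 1: DB = ⌊$251,424 × 200%/6⌋ = $83,808; SL = ⌊$237,724/6⌋ = $39,620 → take DB $83,808. Book value $167,616.
Year 2: DB = ⌊$167,616 × 200%/6⌋ = $55,872; SL = ⌊$153,916/5⌋ = $30,783 → take DB $55,872. Book value $111,744.
Year 3: DB = ⌊$111,744 × 200%/6⌋ = $37,248; SL = ⌊$98,044/4⌋ = $24,511 → take DB $37,248. Book value $74,496.
Year 4: DB = ⌊$74,496 × 200%/6⌋ = $24,832; SL = ⌊$60,796/3⌋ = $20,265 → take DB $24,832. Book value $49,664.
Year 5: DB = ⌊$49,664 × 200%/6⌋ = $16,554; SL = ⌊$35,964/2⌋ = $17,982 → take SL $17,982. Book value $31,682.
Year 6 (final): $31,682 − $13,700 = $17,982. Book value $13,700.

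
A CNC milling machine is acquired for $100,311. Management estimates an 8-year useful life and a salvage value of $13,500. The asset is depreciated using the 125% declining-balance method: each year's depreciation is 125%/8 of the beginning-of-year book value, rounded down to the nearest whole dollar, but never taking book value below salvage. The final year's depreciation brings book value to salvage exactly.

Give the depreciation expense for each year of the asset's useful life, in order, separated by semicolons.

$15,673; $13,224; $11,158; $9,415; $7,943; $6,702; $5,655; $17,041

Depreciable base = $100,311 − $13,500 = $86,811.
Year 1: ⌊$100,311 × 125%/8⌋ = $15,673. Book value $84,638.
Year 2: ⌊$84,638 × 125%/8⌋ = $13,224. Book value $71,414.
Year 3: ⌊$71,414 × 125%/8⌋ = $11,158. Book value $60,256.
Year 4: ⌊$60,256 × 125%/8⌋ = $9,415. Book value $50,841.
Year 5: ⌊$50,841 × 125%/8⌋ = $7,943. Book value $42,898.
Year 6: ⌊$42,898 × 125%/8⌋ = $6,702. Book value $36,196.
Year 7: ⌊$36,196 × 125%/8⌋ = $5,655. Book value $30,541.
Year 8 (final): $30,541 − $13,500 = $17,041. Book value $13,500.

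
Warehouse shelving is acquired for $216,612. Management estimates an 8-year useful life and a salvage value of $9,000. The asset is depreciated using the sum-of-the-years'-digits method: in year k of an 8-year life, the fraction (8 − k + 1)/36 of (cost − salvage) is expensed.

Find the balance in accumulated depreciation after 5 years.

$173,010

Depreciable base = $216,612 − $9,000 = $207,612.
Sum of the years' digits = 8+7+6+5+4+3+2+1 = 36.
Year 1: $207,612 × 8/36 = $46,136. Book value $170,476.
Year 2: $207,612 × 7/36 = $40,369. Book value $130,107.
Year 3: $207,612 × 6/36 = $34,602. Book value $95,505.
Year 4: $207,612 × 5/36 = $28,835. Book value $66,670.
Year 5: $207,612 × 4/36 = $23,068. Book value $43,602.
Accumulated through year 5 = $216,612 − $43,602 = $173,010.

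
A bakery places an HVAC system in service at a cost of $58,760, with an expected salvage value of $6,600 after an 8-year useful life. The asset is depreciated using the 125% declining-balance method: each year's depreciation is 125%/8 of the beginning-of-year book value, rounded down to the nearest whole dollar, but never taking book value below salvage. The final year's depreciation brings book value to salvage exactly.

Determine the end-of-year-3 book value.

Depreciable base = $58,760 − $6,600 = $52,160.
Year 1: ⌊$58,760 × 125%/8⌋ = $9,181. Book value $49,579.
Year 2: ⌊$49,579 × 125%/8⌋ = $7,746. Book value $41,833.
Year 3: ⌊$41,833 × 125%/8⌋ = $6,536. Book value $35,297.

$35,297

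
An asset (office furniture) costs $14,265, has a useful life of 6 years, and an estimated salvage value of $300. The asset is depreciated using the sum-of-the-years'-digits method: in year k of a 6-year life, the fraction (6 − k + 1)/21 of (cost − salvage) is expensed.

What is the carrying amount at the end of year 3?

Depreciable base = $14,265 − $300 = $13,965.
Sum of the years' digits = 6+5+4+3+2+1 = 21.
Year 1: $13,965 × 6/21 = $3,990. Book value $10,275.
Year 2: $13,965 × 5/21 = $3,325. Book value $6,950.
Year 3: $13,965 × 4/21 = $2,660. Book value $4,290.

$4,290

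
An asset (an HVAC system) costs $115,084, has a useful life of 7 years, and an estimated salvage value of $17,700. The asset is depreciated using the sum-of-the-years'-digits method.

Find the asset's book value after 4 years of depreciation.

Depreciable base = $115,084 − $17,700 = $97,384.
Sum of the years' digits = 7+6+5+4+3+2+1 = 28.
Year 1: $97,384 × 7/28 = $24,346. Book value $90,738.
Year 2: $97,384 × 6/28 = $20,868. Book value $69,870.
Year 3: $97,384 × 5/28 = $17,390. Book value $52,480.
Year 4: $97,384 × 4/28 = $13,912. Book value $38,568.

$38,568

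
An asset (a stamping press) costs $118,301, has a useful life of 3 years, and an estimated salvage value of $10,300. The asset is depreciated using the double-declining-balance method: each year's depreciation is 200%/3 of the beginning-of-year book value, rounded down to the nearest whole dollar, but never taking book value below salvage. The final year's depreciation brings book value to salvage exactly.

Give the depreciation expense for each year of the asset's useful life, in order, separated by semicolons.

Depreciable base = $118,301 − $10,300 = $108,001.
Year 1: ⌊$118,301 × 200%/3⌋ = $78,867. Book value $39,434.
Year 2: ⌊$39,434 × 200%/3⌋ = $26,289. Book value $13,145.
Year 3 (final): $13,145 − $10,300 = $2,845. Book value $10,300.

$78,867; $26,289; $2,845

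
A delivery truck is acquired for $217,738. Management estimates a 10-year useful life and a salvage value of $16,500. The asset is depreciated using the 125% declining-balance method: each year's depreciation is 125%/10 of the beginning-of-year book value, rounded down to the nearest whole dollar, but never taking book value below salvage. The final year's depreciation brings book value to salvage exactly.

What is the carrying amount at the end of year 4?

$127,635

Depreciable base = $217,738 − $16,500 = $201,238.
Year 1: ⌊$217,738 × 125%/10⌋ = $27,217. Book value $190,521.
Year 2: ⌊$190,521 × 125%/10⌋ = $23,815. Book value $166,706.
Year 3: ⌊$166,706 × 125%/10⌋ = $20,838. Book value $145,868.
Year 4: ⌊$145,868 × 125%/10⌋ = $18,233. Book value $127,635.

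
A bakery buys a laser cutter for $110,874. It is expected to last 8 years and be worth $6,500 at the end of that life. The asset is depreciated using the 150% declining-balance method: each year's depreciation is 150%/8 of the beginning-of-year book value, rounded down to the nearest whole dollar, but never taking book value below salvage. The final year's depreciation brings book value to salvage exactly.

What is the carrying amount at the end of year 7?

$25,919

Depreciable base = $110,874 − $6,500 = $104,374.
Year 1: ⌊$110,874 × 150%/8⌋ = $20,788. Book value $90,086.
Year 2: ⌊$90,086 × 150%/8⌋ = $16,891. Book value $73,195.
Year 3: ⌊$73,195 × 150%/8⌋ = $13,724. Book value $59,471.
Year 4: ⌊$59,471 × 150%/8⌋ = $11,150. Book value $48,321.
Year 5: ⌊$48,321 × 150%/8⌋ = $9,060. Book value $39,261.
Year 6: ⌊$39,261 × 150%/8⌋ = $7,361. Book value $31,900.
Year 7: ⌊$31,900 × 150%/8⌋ = $5,981. Book value $25,919.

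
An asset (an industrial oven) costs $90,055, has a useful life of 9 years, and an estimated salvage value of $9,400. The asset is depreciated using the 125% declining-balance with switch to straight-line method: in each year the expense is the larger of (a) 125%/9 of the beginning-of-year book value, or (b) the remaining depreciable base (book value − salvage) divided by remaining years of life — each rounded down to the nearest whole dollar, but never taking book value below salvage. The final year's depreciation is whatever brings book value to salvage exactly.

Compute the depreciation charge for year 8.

Depreciable base = $90,055 − $9,400 = $80,655.
Year 1: DB = ⌊$90,055 × 125%/9⌋ = $12,507; SL = ⌊$80,655/9⌋ = $8,961 → take DB $12,507. Book value $77,548.
Year 2: DB = ⌊$77,548 × 125%/9⌋ = $10,770; SL = ⌊$68,148/8⌋ = $8,518 → take DB $10,770. Book value $66,778.
Year 3: DB = ⌊$66,778 × 125%/9⌋ = $9,274; SL = ⌊$57,378/7⌋ = $8,196 → take DB $9,274. Book value $57,504.
Year 4: DB = ⌊$57,504 × 125%/9⌋ = $7,986; SL = ⌊$48,104/6⌋ = $8,017 → take SL $8,017. Book value $49,487.
Year 5: DB = ⌊$49,487 × 125%/9⌋ = $6,873; SL = ⌊$40,087/5⌋ = $8,017 → take SL $8,017. Book value $41,470.
Year 6: DB = ⌊$41,470 × 125%/9⌋ = $5,759; SL = ⌊$32,070/4⌋ = $8,017 → take SL $8,017. Book value $33,453.
Year 7: DB = ⌊$33,453 × 125%/9⌋ = $4,646; SL = ⌊$24,053/3⌋ = $8,017 → take SL $8,017. Book value $25,436.
Year 8: DB = ⌊$25,436 × 125%/9⌋ = $3,532; SL = ⌊$16,036/2⌋ = $8,018 → take SL $8,018. Book value $17,418.

$8,018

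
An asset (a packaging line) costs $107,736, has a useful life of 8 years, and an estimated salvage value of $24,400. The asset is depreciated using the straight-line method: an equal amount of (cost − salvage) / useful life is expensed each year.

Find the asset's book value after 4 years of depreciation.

Depreciable base = $107,736 − $24,400 = $83,336.
Annual expense = $83,336 / 8 = $10,417.
End of year 1: book value $97,319.
End of year 2: book value $86,902.
End of year 3: book value $76,485.
End of year 4: book value $66,068.

$66,068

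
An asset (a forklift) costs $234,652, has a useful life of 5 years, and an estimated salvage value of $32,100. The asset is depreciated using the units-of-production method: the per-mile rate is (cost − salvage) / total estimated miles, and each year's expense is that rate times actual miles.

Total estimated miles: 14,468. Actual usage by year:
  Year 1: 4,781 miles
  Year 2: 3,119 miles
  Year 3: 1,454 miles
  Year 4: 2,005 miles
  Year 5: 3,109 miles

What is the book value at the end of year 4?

Depreciable base = $234,652 − $32,100 = $202,552.
Rate = $202,552 / 14,468 miles = $14 per mile.
Year 1: 4,781 × $14 = $66,934. Book value $167,718.
Year 2: 3,119 × $14 = $43,666. Book value $124,052.
Year 3: 1,454 × $14 = $20,356. Book value $103,696.
Year 4: 2,005 × $14 = $28,070. Book value $75,626.

$75,626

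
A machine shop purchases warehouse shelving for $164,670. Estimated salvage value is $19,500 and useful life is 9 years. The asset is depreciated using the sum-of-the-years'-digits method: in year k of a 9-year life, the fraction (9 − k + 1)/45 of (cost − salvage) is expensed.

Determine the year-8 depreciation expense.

Depreciable base = $164,670 − $19,500 = $145,170.
Sum of the years' digits = 9+8+7+6+5+4+3+2+1 = 45.
Year 1: $145,170 × 9/45 = $29,034. Book value $135,636.
Year 2: $145,170 × 8/45 = $25,808. Book value $109,828.
Year 3: $145,170 × 7/45 = $22,582. Book value $87,246.
Year 4: $145,170 × 6/45 = $19,356. Book value $67,890.
Year 5: $145,170 × 5/45 = $16,130. Book value $51,760.
Year 6: $145,170 × 4/45 = $12,904. Book value $38,856.
Year 7: $145,170 × 3/45 = $9,678. Book value $29,178.
Year 8: $145,170 × 2/45 = $6,452. Book value $22,726.

$6,452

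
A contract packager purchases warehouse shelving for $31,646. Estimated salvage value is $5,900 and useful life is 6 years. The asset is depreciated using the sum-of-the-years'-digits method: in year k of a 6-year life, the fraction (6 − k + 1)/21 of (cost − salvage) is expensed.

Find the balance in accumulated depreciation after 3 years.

Depreciable base = $31,646 − $5,900 = $25,746.
Sum of the years' digits = 6+5+4+3+2+1 = 21.
Year 1: $25,746 × 6/21 = $7,356. Book value $24,290.
Year 2: $25,746 × 5/21 = $6,130. Book value $18,160.
Year 3: $25,746 × 4/21 = $4,904. Book value $13,256.
Accumulated through year 3 = $31,646 − $13,256 = $18,390.

$18,390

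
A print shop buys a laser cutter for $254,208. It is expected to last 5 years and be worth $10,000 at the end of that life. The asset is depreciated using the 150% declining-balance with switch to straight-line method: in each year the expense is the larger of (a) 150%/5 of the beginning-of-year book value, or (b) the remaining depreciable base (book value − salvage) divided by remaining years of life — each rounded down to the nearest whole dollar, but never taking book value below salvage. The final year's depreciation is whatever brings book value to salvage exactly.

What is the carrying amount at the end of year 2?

Depreciable base = $254,208 − $10,000 = $244,208.
Year 1: DB = ⌊$254,208 × 150%/5⌋ = $76,262; SL = ⌊$244,208/5⌋ = $48,841 → take DB $76,262. Book value $177,946.
Year 2: DB = ⌊$177,946 × 150%/5⌋ = $53,383; SL = ⌊$167,946/4⌋ = $41,986 → take DB $53,383. Book value $124,563.

$124,563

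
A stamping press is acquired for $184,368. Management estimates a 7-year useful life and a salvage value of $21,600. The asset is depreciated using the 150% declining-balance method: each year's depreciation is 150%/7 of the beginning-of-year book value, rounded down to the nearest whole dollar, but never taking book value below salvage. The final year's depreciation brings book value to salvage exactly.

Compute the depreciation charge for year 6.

$11,830

Depreciable base = $184,368 − $21,600 = $162,768.
Year 1: ⌊$184,368 × 150%/7⌋ = $39,507. Book value $144,861.
Year 2: ⌊$144,861 × 150%/7⌋ = $31,041. Book value $113,820.
Year 3: ⌊$113,820 × 150%/7⌋ = $24,390. Book value $89,430.
Year 4: ⌊$89,430 × 150%/7⌋ = $19,163. Book value $70,267.
Year 5: ⌊$70,267 × 150%/7⌋ = $15,057. Book value $55,210.
Year 6: ⌊$55,210 × 150%/7⌋ = $11,830. Book value $43,380.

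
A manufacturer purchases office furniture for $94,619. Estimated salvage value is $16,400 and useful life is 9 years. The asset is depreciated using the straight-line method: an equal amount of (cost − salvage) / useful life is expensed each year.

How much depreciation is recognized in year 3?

Depreciable base = $94,619 − $16,400 = $78,219.
Annual expense = $78,219 / 9 = $8,691.

$8,691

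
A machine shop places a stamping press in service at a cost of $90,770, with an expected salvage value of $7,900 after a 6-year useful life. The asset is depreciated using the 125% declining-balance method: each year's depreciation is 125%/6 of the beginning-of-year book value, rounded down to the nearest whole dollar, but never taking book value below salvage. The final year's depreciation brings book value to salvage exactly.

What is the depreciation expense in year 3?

Depreciable base = $90,770 − $7,900 = $82,870.
Year 1: ⌊$90,770 × 125%/6⌋ = $18,910. Book value $71,860.
Year 2: ⌊$71,860 × 125%/6⌋ = $14,970. Book value $56,890.
Year 3: ⌊$56,890 × 125%/6⌋ = $11,852. Book value $45,038.

$11,852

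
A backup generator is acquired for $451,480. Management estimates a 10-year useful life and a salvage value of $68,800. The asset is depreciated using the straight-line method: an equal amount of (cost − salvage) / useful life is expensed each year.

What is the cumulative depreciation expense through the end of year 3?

$114,804

Depreciable base = $451,480 − $68,800 = $382,680.
Annual expense = $382,680 / 10 = $38,268.
End of year 1: book value $413,212.
End of year 2: book value $374,944.
End of year 3: book value $336,676.
Accumulated through year 3 = $451,480 − $336,676 = $114,804.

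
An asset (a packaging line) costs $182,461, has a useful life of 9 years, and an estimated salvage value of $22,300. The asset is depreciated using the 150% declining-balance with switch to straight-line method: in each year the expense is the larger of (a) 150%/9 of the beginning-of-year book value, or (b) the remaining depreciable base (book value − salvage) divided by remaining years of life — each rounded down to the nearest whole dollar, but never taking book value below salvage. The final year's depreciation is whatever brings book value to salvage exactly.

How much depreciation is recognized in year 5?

$14,665

Depreciable base = $182,461 − $22,300 = $160,161.
Year 1: DB = ⌊$182,461 × 150%/9⌋ = $30,410; SL = ⌊$160,161/9⌋ = $17,795 → take DB $30,410. Book value $152,051.
Year 2: DB = ⌊$152,051 × 150%/9⌋ = $25,341; SL = ⌊$129,751/8⌋ = $16,218 → take DB $25,341. Book value $126,710.
Year 3: DB = ⌊$126,710 × 150%/9⌋ = $21,118; SL = ⌊$104,410/7⌋ = $14,915 → take DB $21,118. Book value $105,592.
Year 4: DB = ⌊$105,592 × 150%/9⌋ = $17,598; SL = ⌊$83,292/6⌋ = $13,882 → take DB $17,598. Book value $87,994.
Year 5: DB = ⌊$87,994 × 150%/9⌋ = $14,665; SL = ⌊$65,694/5⌋ = $13,138 → take DB $14,665. Book value $73,329.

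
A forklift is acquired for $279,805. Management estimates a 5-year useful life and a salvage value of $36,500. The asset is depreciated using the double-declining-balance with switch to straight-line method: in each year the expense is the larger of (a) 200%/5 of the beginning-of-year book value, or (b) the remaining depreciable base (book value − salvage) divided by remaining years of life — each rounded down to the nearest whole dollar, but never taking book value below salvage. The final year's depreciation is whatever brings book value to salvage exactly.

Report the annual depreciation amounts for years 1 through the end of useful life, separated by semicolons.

Depreciable base = $279,805 − $36,500 = $243,305.
Year 1: DB = ⌊$279,805 × 200%/5⌋ = $111,922; SL = ⌊$243,305/5⌋ = $48,661 → take DB $111,922. Book value $167,883.
Year 2: DB = ⌊$167,883 × 200%/5⌋ = $67,153; SL = ⌊$131,383/4⌋ = $32,845 → take DB $67,153. Book value $100,730.
Year 3: DB = ⌊$100,730 × 200%/5⌋ = $40,292; SL = ⌊$64,230/3⌋ = $21,410 → take DB $40,292. Book value $60,438.
Year 4: DB = ⌊$60,438 × 200%/5⌋ = $24,175; SL = ⌊$23,938/2⌋ = $11,969 → take DB $24,175, capped at $23,938. Book value $36,500.
Year 5 (final): $36,500 − $36,500 = $0. Book value $36,500.

$111,922; $67,153; $40,292; $23,938; $0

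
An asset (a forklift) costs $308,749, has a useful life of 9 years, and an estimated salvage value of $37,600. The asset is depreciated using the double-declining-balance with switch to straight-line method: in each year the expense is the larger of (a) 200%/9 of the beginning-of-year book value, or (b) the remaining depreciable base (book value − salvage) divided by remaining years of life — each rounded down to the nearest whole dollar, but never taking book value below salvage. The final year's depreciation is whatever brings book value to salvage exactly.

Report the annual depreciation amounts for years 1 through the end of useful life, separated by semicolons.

$68,610; $53,364; $41,505; $32,282; $25,108; $19,528; $15,189; $11,814; $3,749

Depreciable base = $308,749 − $37,600 = $271,149.
Year 1: DB = ⌊$308,749 × 200%/9⌋ = $68,610; SL = ⌊$271,149/9⌋ = $30,127 → take DB $68,610. Book value $240,139.
Year 2: DB = ⌊$240,139 × 200%/9⌋ = $53,364; SL = ⌊$202,539/8⌋ = $25,317 → take DB $53,364. Book value $186,775.
Year 3: DB = ⌊$186,775 × 200%/9⌋ = $41,505; SL = ⌊$149,175/7⌋ = $21,310 → take DB $41,505. Book value $145,270.
Year 4: DB = ⌊$145,270 × 200%/9⌋ = $32,282; SL = ⌊$107,670/6⌋ = $17,945 → take DB $32,282. Book value $112,988.
Year 5: DB = ⌊$112,988 × 200%/9⌋ = $25,108; SL = ⌊$75,388/5⌋ = $15,077 → take DB $25,108. Book value $87,880.
Year 6: DB = ⌊$87,880 × 200%/9⌋ = $19,528; SL = ⌊$50,280/4⌋ = $12,570 → take DB $19,528. Book value $68,352.
Year 7: DB = ⌊$68,352 × 200%/9⌋ = $15,189; SL = ⌊$30,752/3⌋ = $10,250 → take DB $15,189. Book value $53,163.
Year 8: DB = ⌊$53,163 × 200%/9⌋ = $11,814; SL = ⌊$15,563/2⌋ = $7,781 → take DB $11,814. Book value $41,349.
Year 9 (final): $41,349 − $37,600 = $3,749. Book value $37,600.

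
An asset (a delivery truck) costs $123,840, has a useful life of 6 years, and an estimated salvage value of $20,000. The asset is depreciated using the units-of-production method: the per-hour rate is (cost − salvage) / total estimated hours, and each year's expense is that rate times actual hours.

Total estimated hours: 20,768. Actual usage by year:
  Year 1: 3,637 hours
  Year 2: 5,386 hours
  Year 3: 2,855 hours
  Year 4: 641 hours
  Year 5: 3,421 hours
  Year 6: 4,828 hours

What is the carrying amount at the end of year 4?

Depreciable base = $123,840 − $20,000 = $103,840.
Rate = $103,840 / 20,768 hours = $5 per hour.
Year 1: 3,637 × $5 = $18,185. Book value $105,655.
Year 2: 5,386 × $5 = $26,930. Book value $78,725.
Year 3: 2,855 × $5 = $14,275. Book value $64,450.
Year 4: 641 × $5 = $3,205. Book value $61,245.

$61,245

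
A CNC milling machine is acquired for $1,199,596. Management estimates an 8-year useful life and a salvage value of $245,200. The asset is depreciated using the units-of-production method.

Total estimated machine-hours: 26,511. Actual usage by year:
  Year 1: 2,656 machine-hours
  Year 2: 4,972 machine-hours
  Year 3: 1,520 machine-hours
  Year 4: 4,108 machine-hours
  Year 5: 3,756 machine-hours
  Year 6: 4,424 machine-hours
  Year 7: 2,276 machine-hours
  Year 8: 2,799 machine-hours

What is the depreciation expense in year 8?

$100,764

Depreciable base = $1,199,596 − $245,200 = $954,396.
Rate = $954,396 / 26,511 machine-hours = $36 per machine-hour.
Year 1: 2,656 × $36 = $95,616. Book value $1,103,980.
Year 2: 4,972 × $36 = $178,992. Book value $924,988.
Year 3: 1,520 × $36 = $54,720. Book value $870,268.
Year 4: 4,108 × $36 = $147,888. Book value $722,380.
Year 5: 3,756 × $36 = $135,216. Book value $587,164.
Year 6: 4,424 × $36 = $159,264. Book value $427,900.
Year 7: 2,276 × $36 = $81,936. Book value $345,964.
Year 8: 2,799 × $36 = $100,764. Book value $245,200.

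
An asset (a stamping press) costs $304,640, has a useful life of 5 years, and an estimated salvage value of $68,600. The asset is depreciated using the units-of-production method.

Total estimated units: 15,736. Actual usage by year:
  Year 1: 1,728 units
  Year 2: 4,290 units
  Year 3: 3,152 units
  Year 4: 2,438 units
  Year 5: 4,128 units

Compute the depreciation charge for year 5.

$61,920

Depreciable base = $304,640 − $68,600 = $236,040.
Rate = $236,040 / 15,736 units = $15 per unit.
Year 1: 1,728 × $15 = $25,920. Book value $278,720.
Year 2: 4,290 × $15 = $64,350. Book value $214,370.
Year 3: 3,152 × $15 = $47,280. Book value $167,090.
Year 4: 2,438 × $15 = $36,570. Book value $130,520.
Year 5: 4,128 × $15 = $61,920. Book value $68,600.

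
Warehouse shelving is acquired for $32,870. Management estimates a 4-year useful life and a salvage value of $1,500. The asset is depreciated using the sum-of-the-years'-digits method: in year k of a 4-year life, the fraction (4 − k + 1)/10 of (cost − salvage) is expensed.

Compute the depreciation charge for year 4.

$3,137

Depreciable base = $32,870 − $1,500 = $31,370.
Sum of the years' digits = 4+3+2+1 = 10.
Year 1: $31,370 × 4/10 = $12,548. Book value $20,322.
Year 2: $31,370 × 3/10 = $9,411. Book value $10,911.
Year 3: $31,370 × 2/10 = $6,274. Book value $4,637.
Year 4: $31,370 × 1/10 = $3,137. Book value $1,500.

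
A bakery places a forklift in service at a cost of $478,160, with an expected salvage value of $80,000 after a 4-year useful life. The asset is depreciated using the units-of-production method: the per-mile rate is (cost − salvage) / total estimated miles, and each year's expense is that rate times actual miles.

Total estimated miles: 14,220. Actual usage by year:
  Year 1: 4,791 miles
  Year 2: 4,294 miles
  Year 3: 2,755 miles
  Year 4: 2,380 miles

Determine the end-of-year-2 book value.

Depreciable base = $478,160 − $80,000 = $398,160.
Rate = $398,160 / 14,220 miles = $28 per mile.
Year 1: 4,791 × $28 = $134,148. Book value $344,012.
Year 2: 4,294 × $28 = $120,232. Book value $223,780.

$223,780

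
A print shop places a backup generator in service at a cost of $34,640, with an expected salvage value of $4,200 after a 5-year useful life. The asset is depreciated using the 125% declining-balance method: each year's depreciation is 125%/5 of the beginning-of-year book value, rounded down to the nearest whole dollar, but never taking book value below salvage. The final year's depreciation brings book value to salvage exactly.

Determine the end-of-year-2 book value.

Depreciable base = $34,640 − $4,200 = $30,440.
Year 1: ⌊$34,640 × 125%/5⌋ = $8,660. Book value $25,980.
Year 2: ⌊$25,980 × 125%/5⌋ = $6,495. Book value $19,485.

$19,485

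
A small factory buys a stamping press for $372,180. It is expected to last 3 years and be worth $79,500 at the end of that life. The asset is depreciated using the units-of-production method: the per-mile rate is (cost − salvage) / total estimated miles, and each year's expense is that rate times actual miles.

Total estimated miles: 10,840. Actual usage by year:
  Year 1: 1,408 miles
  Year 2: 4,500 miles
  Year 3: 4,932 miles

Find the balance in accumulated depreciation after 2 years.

$159,516

Depreciable base = $372,180 − $79,500 = $292,680.
Rate = $292,680 / 10,840 miles = $27 per mile.
Year 1: 1,408 × $27 = $38,016. Book value $334,164.
Year 2: 4,500 × $27 = $121,500. Book value $212,664.
Accumulated through year 2 = $372,180 − $212,664 = $159,516.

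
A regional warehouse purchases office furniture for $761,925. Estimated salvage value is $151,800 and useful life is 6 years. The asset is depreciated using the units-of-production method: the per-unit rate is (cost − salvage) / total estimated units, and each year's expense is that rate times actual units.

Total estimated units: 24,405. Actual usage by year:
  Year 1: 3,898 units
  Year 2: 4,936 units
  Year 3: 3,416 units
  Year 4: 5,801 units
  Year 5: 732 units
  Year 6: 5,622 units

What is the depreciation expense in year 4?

$145,025

Depreciable base = $761,925 − $151,800 = $610,125.
Rate = $610,125 / 24,405 units = $25 per unit.
Year 1: 3,898 × $25 = $97,450. Book value $664,475.
Year 2: 4,936 × $25 = $123,400. Book value $541,075.
Year 3: 3,416 × $25 = $85,400. Book value $455,675.
Year 4: 5,801 × $25 = $145,025. Book value $310,650.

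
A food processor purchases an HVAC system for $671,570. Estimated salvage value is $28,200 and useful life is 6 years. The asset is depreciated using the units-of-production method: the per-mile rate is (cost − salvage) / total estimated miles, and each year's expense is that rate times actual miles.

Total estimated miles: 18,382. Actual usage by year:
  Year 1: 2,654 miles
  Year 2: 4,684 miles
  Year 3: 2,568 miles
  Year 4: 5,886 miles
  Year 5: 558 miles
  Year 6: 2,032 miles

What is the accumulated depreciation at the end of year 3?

Depreciable base = $671,570 − $28,200 = $643,370.
Rate = $643,370 / 18,382 miles = $35 per mile.
Year 1: 2,654 × $35 = $92,890. Book value $578,680.
Year 2: 4,684 × $35 = $163,940. Book value $414,740.
Year 3: 2,568 × $35 = $89,880. Book value $324,860.
Accumulated through year 3 = $671,570 − $324,860 = $346,710.

$346,710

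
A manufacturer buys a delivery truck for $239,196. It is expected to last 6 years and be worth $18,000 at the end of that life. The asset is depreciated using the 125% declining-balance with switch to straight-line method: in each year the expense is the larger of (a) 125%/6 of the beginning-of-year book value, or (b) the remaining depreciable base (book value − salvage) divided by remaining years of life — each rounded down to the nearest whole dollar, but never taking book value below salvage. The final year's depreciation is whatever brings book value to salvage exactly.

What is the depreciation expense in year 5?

Depreciable base = $239,196 − $18,000 = $221,196.
Year 1: DB = ⌊$239,196 × 125%/6⌋ = $49,832; SL = ⌊$221,196/6⌋ = $36,866 → take DB $49,832. Book value $189,364.
Year 2: DB = ⌊$189,364 × 125%/6⌋ = $39,450; SL = ⌊$171,364/5⌋ = $34,272 → take DB $39,450. Book value $149,914.
Year 3: DB = ⌊$149,914 × 125%/6⌋ = $31,232; SL = ⌊$131,914/4⌋ = $32,978 → take SL $32,978. Book value $116,936.
Year 4: DB = ⌊$116,936 × 125%/6⌋ = $24,361; SL = ⌊$98,936/3⌋ = $32,978 → take SL $32,978. Book value $83,958.
Year 5: DB = ⌊$83,958 × 125%/6⌋ = $17,491; SL = ⌊$65,958/2⌋ = $32,979 → take SL $32,979. Book value $50,979.

$32,979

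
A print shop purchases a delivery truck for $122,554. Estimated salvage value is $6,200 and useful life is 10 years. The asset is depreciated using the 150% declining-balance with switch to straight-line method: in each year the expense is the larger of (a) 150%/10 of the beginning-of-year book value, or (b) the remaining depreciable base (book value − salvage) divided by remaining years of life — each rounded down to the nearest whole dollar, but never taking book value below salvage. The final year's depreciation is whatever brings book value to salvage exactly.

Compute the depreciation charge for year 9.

$9,630

Depreciable base = $122,554 − $6,200 = $116,354.
Year 1: DB = ⌊$122,554 × 150%/10⌋ = $18,383; SL = ⌊$116,354/10⌋ = $11,635 → take DB $18,383. Book value $104,171.
Year 2: DB = ⌊$104,171 × 150%/10⌋ = $15,625; SL = ⌊$97,971/9⌋ = $10,885 → take DB $15,625. Book value $88,546.
Year 3: DB = ⌊$88,546 × 150%/10⌋ = $13,281; SL = ⌊$82,346/8⌋ = $10,293 → take DB $13,281. Book value $75,265.
Year 4: DB = ⌊$75,265 × 150%/10⌋ = $11,289; SL = ⌊$69,065/7⌋ = $9,866 → take DB $11,289. Book value $63,976.
Year 5: DB = ⌊$63,976 × 150%/10⌋ = $9,596; SL = ⌊$57,776/6⌋ = $9,629 → take SL $9,629. Book value $54,347.
Year 6: DB = ⌊$54,347 × 150%/10⌋ = $8,152; SL = ⌊$48,147/5⌋ = $9,629 → take SL $9,629. Book value $44,718.
Year 7: DB = ⌊$44,718 × 150%/10⌋ = $6,707; SL = ⌊$38,518/4⌋ = $9,629 → take SL $9,629. Book value $35,089.
Year 8: DB = ⌊$35,089 × 150%/10⌋ = $5,263; SL = ⌊$28,889/3⌋ = $9,629 → take SL $9,629. Book value $25,460.
Year 9: DB = ⌊$25,460 × 150%/10⌋ = $3,819; SL = ⌊$19,260/2⌋ = $9,630 → take SL $9,630. Book value $15,830.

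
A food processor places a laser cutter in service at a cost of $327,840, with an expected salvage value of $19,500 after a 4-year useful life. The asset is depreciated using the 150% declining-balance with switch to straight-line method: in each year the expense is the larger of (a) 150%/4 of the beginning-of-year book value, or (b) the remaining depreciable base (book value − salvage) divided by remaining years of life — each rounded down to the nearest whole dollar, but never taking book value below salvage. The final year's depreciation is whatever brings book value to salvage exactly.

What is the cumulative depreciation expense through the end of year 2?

$199,777

Depreciable base = $327,840 − $19,500 = $308,340.
Year 1: DB = ⌊$327,840 × 150%/4⌋ = $122,940; SL = ⌊$308,340/4⌋ = $77,085 → take DB $122,940. Book value $204,900.
Year 2: DB = ⌊$204,900 × 150%/4⌋ = $76,837; SL = ⌊$185,400/3⌋ = $61,800 → take DB $76,837. Book value $128,063.
Accumulated through year 2 = $327,840 − $128,063 = $199,777.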